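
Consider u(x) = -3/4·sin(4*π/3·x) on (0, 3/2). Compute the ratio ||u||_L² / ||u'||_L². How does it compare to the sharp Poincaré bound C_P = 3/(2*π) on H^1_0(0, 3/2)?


||u||_L² / ||u'||_L² = 3/(4*π) < C_P = 3/(2*π).

u(x) = -3/4·sin(4*π/3·x), so u'(x) = -π*cos(4*π*x/3).
Writing u(x) = A·sin(kπx/L) with A = -3/4 and k = 2, use ∫_0^L sin²(kπx/L) dx = L/2 and ∫_0^L cos²(kπx/L) dx = L/2.
u² = 9/16·sin²(4*π/3·x) and (u')² = π^2·cos²(4*π/3·x), and each of sin², cos² integrates to L/2 = 3/4 over (0, 3/2).
∫_0^3/2 u² dx = 27/64, so ||u||_L² = 3*sqrt(3)/8.
∫_0^3/2 (u')² dx = 3*π^2/4, so ||u'||_L² = sqrt(3)*π/2.
Ratio ||u||_L² / ||u'||_L² = 3/(4*π).
Sharp Poincaré constant on H^1_0(0, 3/2) is C_P = L/π = 3/(2*π), achieved by sin(2*π/3·x).
This is the k = 2 harmonic; the ratio L/(kπ) is strictly less than C_P = L/π, consistent with the sharp inequality ||u||_L² ≤ C_P ||u'||_L².


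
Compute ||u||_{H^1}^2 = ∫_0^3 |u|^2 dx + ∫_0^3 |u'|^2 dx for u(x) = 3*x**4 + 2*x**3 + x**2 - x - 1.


||u||_{H^1}^2 = 98331

The H^1 norm (squared) on an interval (0, L) is
  ||u||_{H^1}^2 = ∫_0^L u(x)^2 dx + ∫_0^L u'(x)^2 dx.
Compute u'(x) = 12*x**3 + 6*x**2 + 2*x - 1.
Then u(x)^2 = 9*x**8 + 12*x**7 + 10*x**6 - 2*x**5 - 9*x**4 - 6*x**3 - x**2 + 2*x + 1 and u'(x)^2 = 144*x**6 + 144*x**5 + 84*x**4 - 8*x**2 - 4*x + 1.
Integrate each monomial from 0 to 3 using ∫_0^3 c·x^n dx = c·3^(n+1)/(n+1):
  ∫_0^3 u(x)^2 dx = ∫_0^3 (9*x^8 + 12*x^7 + 10*x^6 - 2*x^5 - 9*x^4 - 6*x^3 - x^2 + 2*x + 1) dx. Term by term:
    ∫_0^3 9*x^8 dx = 19683;  ∫_0^3 12*x^7 dx = 19683/2;  ∫_0^3 10*x^6 dx = 21870/7;
    ∫_0^3 -2*x^5 dx = -243;  ∫_0^3 -9*x^4 dx = -2187/5;  ∫_0^3 -6*x^3 dx = -243/2;
    ∫_0^3 -x^2 dx = -9;  ∫_0^3 2*x dx = 9;  ∫_0^3 1 dx = 3.
  Sum: 19683 + 19683/2 + 21870/7 − 243 − 2187/5 − 243/2 − 9 + 9 + 3 = 1114746/35.
  ∫_0^3 u'(x)^2 dx = ∫_0^3 (144*x^6 + 144*x^5 + 84*x^4 - 8*x^2 - 4*x + 1) dx. Term by term:
    ∫_0^3 144*x^6 dx = 314928/7;  ∫_0^3 144*x^5 dx = 17496;  ∫_0^3 84*x^4 dx = 20412/5;
    ∫_0^3 -8*x^2 dx = -72;  ∫_0^3 -4*x dx = -18;  ∫_0^3 1 dx = 3.
  Sum: 314928/7 + 17496 + 20412/5 − 72 − 18 + 3 = 2326839/35.
Adding: ||u||_{H^1}^2 = 1114746/35 + 2326839/35 = 98331.


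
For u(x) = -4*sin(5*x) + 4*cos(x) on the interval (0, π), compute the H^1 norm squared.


||u||_{H^1(0,π)}^2 = 224*π

u'(x) = -4*sin(x) - 20*cos(5*x).
Expand u² and (u')² and integrate term by term on (0, π), using: for integers n ≥ 1, ∫_0^π sin²(nx) dx = ∫_0^π cos²(nx) dx = π/2; for n ≠ n', ∫_0^π sin(nx)sin(n'x) dx = ∫_0^π cos(nx)cos(n'x) dx = 0; and by product-to-sum, ∫_0^π sin(nx)cos(n'x) dx = ½∫_0^π [sin((n+n')x) + sin((n−n')x)] dx, which is 0 when n+n' is even and 2n/(n²−n'²) when n+n' is odd (it need not vanish on (0, π)).
  u² squared terms: (-4)²·∫sin(5x)² dx = 16·π/2 = 8*π;  (4)²·∫cos(x)² dx = 16·π/2 = 8*π.
  u² cross terms: 2·(-4)·(4)·∫sin(5x)·cos(x) dx = -32·(0) = 0.
  So ∫_0^π u² dx = 8*π + 8*π + 0 = 16*π.
  (u')² squared terms: (-20)²·∫cos(5x)² dx = 400·π/2 = 200*π;  (-4)²·∫sin(x)² dx = 16·π/2 = 8*π.
  (u')² cross terms: 2·(-20)·(-4)·∫cos(5x)·sin(x) dx = 160·(0) = 0.
  So ∫_0^π (u')² dx = 200*π + 8*π + 0 = 208*π.
||u||_{H^1}^2 = (16*π) + (208*π) = 224*π.


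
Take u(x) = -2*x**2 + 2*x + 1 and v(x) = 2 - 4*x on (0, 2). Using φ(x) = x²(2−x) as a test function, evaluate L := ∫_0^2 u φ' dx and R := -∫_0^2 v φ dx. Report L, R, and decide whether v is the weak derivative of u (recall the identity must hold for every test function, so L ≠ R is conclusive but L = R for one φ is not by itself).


LHS = 56/15, RHS = 56/15. Yes, v = u' weakly.

u(x) = -2*x**2 + 2*x + 1, classical derivative u'(x) = 2 - 4*x.
φ(x) = x²(2−x), so φ'(x) = x*(4 - 3*x).
Note φ(0) = φ(2) = 0, so the boundary term u·φ vanishes.
LHS = ∫_0^2 u(x) φ'(x) dx = ∫_0^2 (6*x^4 - 14*x^3 + 5*x^2 + 4*x) dx. Term by term:
  ∫_0^2 6*x^4 dx = 192/5;  ∫_0^2 -14*x^3 dx = -56;  ∫_0^2 5*x^2 dx = 40/3;
  ∫_0^2 4*x dx = 8.
Sum: 192/5 − 56 + 40/3 + 8 = 56/15.
So LHS = 56/15.
∫_0^2 v(x) φ(x) dx = ∫_0^2 (4*x^4 - 10*x^3 + 4*x^2) dx. Term by term:
  ∫_0^2 4*x^4 dx = 128/5;  ∫_0^2 -10*x^3 dx = -40;  ∫_0^2 4*x^2 dx = 32/3.
Sum: 128/5 − 40 + 32/3 = -56/15.
So RHS = -∫_0^2 v(x) φ(x) dx = 56/15.
LHS = RHS, so the identity holds for this test φ.
Moreover u is smooth here and v(x) = u'(x) = 2 - 4*x pointwise, so the identity holds for every test function. Hence v is the weak derivative of u.


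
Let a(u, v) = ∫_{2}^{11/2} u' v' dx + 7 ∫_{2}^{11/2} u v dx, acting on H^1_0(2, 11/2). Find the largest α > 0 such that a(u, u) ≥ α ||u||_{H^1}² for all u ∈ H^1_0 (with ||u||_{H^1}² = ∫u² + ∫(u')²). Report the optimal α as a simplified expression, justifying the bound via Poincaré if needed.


α = 1

Coercivity of a(·,·) on H^1_0(2, 11/2) means a(u, u) ≥ α ||u||_{H^1}² for every u ∈ H^1_0.
The interval has length L = 7/2, and Poincaré/coercivity depend only on L. Here a(u, u) = ∫(u')² + (7)·∫u².
Here c = 7 ≥ 1, so a(u,u) = ∫(u')² + c∫u² ≥ ∫(u')² + ∫u² = ||u||_{H^1}², i.e. α = 1 works. No larger α is possible: a(u,u) ≥ α||u||_{H^1}² means (1−α)∫(u')² ≥ (α−c)∫u², and for the modes u_n = sin(nπ(x−x₀)/L) (x₀ the left endpoint) one has ∫u_n²/∫(u_n')² = (L/(nπ))² → 0, so a(u_n,u_n)/||u_n||_{H^1}² → 1. Hence the optimal constant is α = 1.
Therefore α = 1.


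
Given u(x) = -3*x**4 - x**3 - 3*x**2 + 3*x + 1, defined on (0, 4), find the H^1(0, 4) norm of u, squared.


||u||_{H^1}^2 = 5328072/7

The H^1 norm (squared) on an interval (0, L) is
  ||u||_{H^1}^2 = ∫_0^L u(x)^2 dx + ∫_0^L u'(x)^2 dx.
Compute u'(x) = -12*x**3 - 3*x**2 - 6*x + 3.
Then u(x)^2 = 9*x**8 + 6*x**7 + 19*x**6 - 12*x**5 - 3*x**4 - 20*x**3 + 3*x**2 + 6*x + 1 and u'(x)^2 = 144*x**6 + 72*x**5 + 153*x**4 - 36*x**3 + 18*x**2 - 36*x + 9.
Integrate each monomial from 0 to 4 using ∫_0^4 c·x^n dx = c·4^(n+1)/(n+1):
  ∫_0^4 u(x)^2 dx = ∫_0^4 (9*x^8 + 6*x^7 + 19*x^6 - 12*x^5 - 3*x^4 - 20*x^3 + 3*x^2 + 6*x + 1) dx. Term by term:
    ∫_0^4 9*x^8 dx = 262144;  ∫_0^4 6*x^7 dx = 49152;  ∫_0^4 19*x^6 dx = 311296/7;
    ∫_0^4 -12*x^5 dx = -8192;  ∫_0^4 -3*x^4 dx = -3072/5;  ∫_0^4 -20*x^3 dx = -1280;
    ∫_0^4 3*x^2 dx = 64;  ∫_0^4 6*x dx = 48;  ∫_0^4 1 dx = 4.
  Sum: 262144 + 49152 + 311296/7 − 8192 − 3072/5 − 1280 + 64 + 48 + 4 = 12102876/35.
  ∫_0^4 u'(x)^2 dx = ∫_0^4 (144*x^6 + 72*x^5 + 153*x^4 - 36*x^3 + 18*x^2 - 36*x + 9) dx. Term by term:
    ∫_0^4 144*x^6 dx = 2359296/7;  ∫_0^4 72*x^5 dx = 49152;  ∫_0^4 153*x^4 dx = 156672/5;
    ∫_0^4 -36*x^3 dx = -2304;  ∫_0^4 18*x^2 dx = 384;  ∫_0^4 -36*x dx = -288;
    ∫_0^4 9 dx = 36.
  Sum: 2359296/7 + 49152 + 156672/5 − 2304 + 384 − 288 + 36 = 14537484/35.
Adding: ||u||_{H^1}^2 = 12102876/35 + 14537484/35 = 5328072/7.


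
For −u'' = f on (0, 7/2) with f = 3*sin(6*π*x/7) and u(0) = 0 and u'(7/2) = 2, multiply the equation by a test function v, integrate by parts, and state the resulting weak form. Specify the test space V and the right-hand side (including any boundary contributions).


V = {v ∈ H^1(0, 7/2) : v(0) = 0} (test functions vanish at x = 0 where u is specified); weak form: ∫_0^7/2 u'v' dx = ∫_0^7/2 (3*sin(6*π*x/7)) v dx + 2·v(7/2) for all v ∈ V.

Multiply both sides by a test function v and integrate from 0 to 7/2:
  ∫_0^7/2 −u''(x) v(x) dx = ∫_0^7/2 f(x) v(x) dx.
Integrate the LHS by parts once:
  ∫_0^7/2 −u'' v dx = −[u'(x) v(x)]_0^7/2 + ∫_0^7/2 u'(x) v'(x) dx.
Thus ∫_0^7/2 u'(x) v'(x) dx = ∫_0^7/2 f(x) v(x) dx + [u'(x) v(x)]_0^7/2.
Choose V so that boundary terms are either known or forced to vanish.
Mixed BC: u(0) = 0 (Dirichlet) and u'(7/2) = 2 (Neumann). Define V = {v ∈ H^1(0, 7/2) : v(0) = 0}. Then [u' v]_0^7/2 = u'(7/2)·v(7/2) − u'(0)·0 = 2·v(7/2).
Weak formulation: find u (satisfying any essential BC) such that ∫_0^7/2 u'(x) v'(x) dx = ∫_0^7/2 f v dx + 2·v(7/2) for all v ∈ V (Dirichlet at 0 absorbed into V; Neumann datum at x = 7/2 contributes the boundary term).
Substituting f(x) = 3*sin(6*π*x/7), the right-hand side is ∫_0^7/2 (3*sin(6*π*x/7)) v dx + 2·v(7/2).


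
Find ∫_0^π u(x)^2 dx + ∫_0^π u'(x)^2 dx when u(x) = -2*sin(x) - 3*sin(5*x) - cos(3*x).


||u||_{H^1(0,π)}^2 = 126*π

u'(x) = 3*sin(3*x) - 2*cos(x) - 15*cos(5*x).
Expand u² and (u')² and integrate term by term on (0, π), using: for integers n ≥ 1, ∫_0^π sin²(nx) dx = ∫_0^π cos²(nx) dx = π/2; for n ≠ n', ∫_0^π sin(nx)sin(n'x) dx = ∫_0^π cos(nx)cos(n'x) dx = 0; and by product-to-sum, ∫_0^π sin(nx)cos(n'x) dx = ½∫_0^π [sin((n+n')x) + sin((n−n')x)] dx, which is 0 when n+n' is even and 2n/(n²−n'²) when n+n' is odd (it need not vanish on (0, π)).
  u² squared terms: (-1)²·∫cos(3x)² dx = 1·π/2 = π/2;  (-3)²·∫sin(5x)² dx = 9·π/2 = 9*π/2;  (-2)²·∫sin(x)² dx = 4·π/2 = 2*π.
  u² cross terms: 2·(-1)·(-3)·∫cos(3x)·sin(5x) dx = 6·(0) = 0;  2·(-1)·(-2)·∫cos(3x)·sin(x) dx = 4·(0) = 0;  2·(-3)·(-2)·∫sin(5x)·sin(x) dx = 12·(0) = 0.
  So ∫_0^π u² dx = π/2 + 9*π/2 + 2*π + 0 + 0 + 0 = 7*π.
  (u')² squared terms: (-15)²·∫cos(5x)² dx = 225·π/2 = 225*π/2;  (-2)²·∫cos(x)² dx = 4·π/2 = 2*π;  (3)²·∫sin(3x)² dx = 9·π/2 = 9*π/2.
  (u')² cross terms: 2·(-15)·(-2)·∫cos(5x)·cos(x) dx = 60·(0) = 0;  2·(-15)·(3)·∫cos(5x)·sin(3x) dx = -90·(0) = 0;  2·(-2)·(3)·∫cos(x)·sin(3x) dx = -12·(0) = 0.
  So ∫_0^π (u')² dx = 225*π/2 + 2*π + 9*π/2 + 0 + 0 + 0 = 119*π.
||u||_{H^1}^2 = (7*π) + (119*π) = 126*π.


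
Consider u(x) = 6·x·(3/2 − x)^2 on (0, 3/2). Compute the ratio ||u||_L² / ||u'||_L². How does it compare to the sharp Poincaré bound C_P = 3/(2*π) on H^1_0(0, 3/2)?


||u||_L² / ||u'||_L² = 3*sqrt(14)/28 < C_P = 3/(2*π).

u(x) = 6·x·(3/2 − x)^2, so u'(x) = 9*(x - 3/2)*(2*x - 1).
u(x) = 6·x·(3/2 − x)^2 vanishes at x = 0 and x = 3/2, so u ∈ H^1_0(0, 3/2). Differentiate via the product rule and integrate the resulting polynomials term by term.
  ∫_0^3/2 u² dx = ∫_0^3/2 (36*x^6 - 216*x^5 + 486*x^4 - 486*x^3 + 729*x^2/4) dx. Term by term:
    ∫_0^3/2 36*x^6 dx = 19683/224;  ∫_0^3/2 -216*x^5 dx = -6561/16;  ∫_0^3/2 486*x^4 dx = 59049/80;
    ∫_0^3/2 -486*x^3 dx = -19683/32;  ∫_0^3/2 729*x^2/4 dx = 6561/32.
  Sum: 19683/224 − 6561/16 + 59049/80 − 19683/32 + 6561/32 = 6561/1120.
  ∫_0^3/2 (u')² dx = ∫_0^3/2 (324*x^4 - 1296*x^3 + 1782*x^2 - 972*x + 729/4) dx. Term by term:
    ∫_0^3/2 324*x^4 dx = 19683/40;  ∫_0^3/2 -1296*x^3 dx = -6561/4;  ∫_0^3/2 1782*x^2 dx = 8019/4;
    ∫_0^3/2 -972*x dx = -2187/2;  ∫_0^3/2 729/4 dx = 2187/8.
  Sum: 19683/40 − 6561/4 + 8019/4 − 2187/2 + 2187/8 = 729/20.
∫_0^3/2 u² dx = 6561/1120, so ||u||_L² = 81*sqrt(70)/280.
∫_0^3/2 (u')² dx = 729/20, so ||u'||_L² = 27*sqrt(5)/10.
Ratio ||u||_L² / ||u'||_L² = 3*sqrt(14)/28.
Sharp Poincaré constant on H^1_0(0, 3/2) is C_P = L/π = 3/(2*π), achieved by sin(2*π/3·x).
A polynomial bump cannot attain the sharp Poincaré constant (only the first sine eigenfunction does), so the ratio is strictly less than C_P, consistent with ||u||_L² ≤ C_P ||u'||_L².


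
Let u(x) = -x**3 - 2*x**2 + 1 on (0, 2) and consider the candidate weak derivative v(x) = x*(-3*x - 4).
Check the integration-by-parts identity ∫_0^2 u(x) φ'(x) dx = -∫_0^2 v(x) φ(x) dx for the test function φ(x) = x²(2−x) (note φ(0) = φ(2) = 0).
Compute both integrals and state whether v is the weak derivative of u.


LHS = 64/5, RHS = 64/5. Yes, v = u' weakly.

u(x) = -x**3 - 2*x**2 + 1, classical derivative u'(x) = -3*x**2 - 4*x.
φ(x) = x²(2−x), so φ'(x) = x*(4 - 3*x).
Note φ(0) = φ(2) = 0, so the boundary term u·φ vanishes.
LHS = ∫_0^2 u(x) φ'(x) dx = ∫_0^2 (3*x^5 + 2*x^4 - 8*x^3 - 3*x^2 + 4*x) dx. Term by term:
  ∫_0^2 3*x^5 dx = 32;  ∫_0^2 2*x^4 dx = 64/5;  ∫_0^2 -8*x^3 dx = -32;
  ∫_0^2 -3*x^2 dx = -8;  ∫_0^2 4*x dx = 8.
Sum: 32 + 64/5 − 32 − 8 + 8 = 64/5.
So LHS = 64/5.
∫_0^2 v(x) φ(x) dx = ∫_0^2 (3*x^5 - 2*x^4 - 8*x^3) dx. Term by term:
  ∫_0^2 3*x^5 dx = 32;  ∫_0^2 -2*x^4 dx = -64/5;  ∫_0^2 -8*x^3 dx = -32.
Sum: 32 − 64/5 − 32 = -64/5.
So RHS = -∫_0^2 v(x) φ(x) dx = 64/5.
LHS = RHS, so the identity holds for this test φ.
Moreover u is smooth here and v(x) = u'(x) = -3*x**2 - 4*x pointwise, so the identity holds for every test function. Hence v is the weak derivative of u.


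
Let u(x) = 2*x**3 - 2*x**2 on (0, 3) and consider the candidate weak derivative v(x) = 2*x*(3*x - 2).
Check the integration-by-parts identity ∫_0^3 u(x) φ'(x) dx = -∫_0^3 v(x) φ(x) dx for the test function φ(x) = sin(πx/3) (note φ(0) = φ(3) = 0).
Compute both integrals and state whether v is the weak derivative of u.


LHS = -126/π + 648/π^3, RHS = -126/π + 648/π^3. Yes, v = u' weakly.

u(x) = 2*x**3 - 2*x**2, classical derivative u'(x) = 6*x**2 - 4*x.
φ(x) = sin(πx/3), so φ'(x) = π*cos(π*x/3)/3.
Note φ(0) = φ(3) = 0, so the boundary term u·φ vanishes.
LHS = ∫_0^3 u(x) φ'(x) dx = ∫_0^3 (2*π*x^3*cos(π*x/3)/3 - 2*π*x^2*cos(π*x/3)/3) dx. Term by term:
  ∫_0^3 -2*π*x^2*cos(π*x/3)/3 dx = 36/π;  ∫_0^3 2*π*x^3*cos(π*x/3)/3 dx = -162/π + 648/π^3.
Sum: 36/π + -162/π + 648/π^3 = -126/π + 648/π^3.
So LHS = -126/π + 648/π^3.
∫_0^3 v(x) φ(x) dx = ∫_0^3 (6*x^2*sin(π*x/3) - 4*x*sin(π*x/3)) dx. Term by term:
  ∫_0^3 -4*x*sin(π*x/3) dx = -36/π;  ∫_0^3 6*x^2*sin(π*x/3) dx = -648/π^3 + 162/π.
Sum: -36/π + -648/π^3 + 162/π = -648/π^3 + 126/π.
So RHS = -∫_0^3 v(x) φ(x) dx = -126/π + 648/π^3.
LHS = RHS, so the identity holds for this test φ.
Moreover u is smooth here and v(x) = u'(x) = 6*x**2 - 4*x pointwise, so the identity holds for every test function. Hence v is the weak derivative of u.


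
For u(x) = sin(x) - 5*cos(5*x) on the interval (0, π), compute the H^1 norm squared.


||u||_{H^1(0,π)}^2 = 326*π

u'(x) = 25*sin(5*x) + cos(x).
Expand u² and (u')² and integrate term by term on (0, π), using: for integers n ≥ 1, ∫_0^π sin²(nx) dx = ∫_0^π cos²(nx) dx = π/2; for n ≠ n', ∫_0^π sin(nx)sin(n'x) dx = ∫_0^π cos(nx)cos(n'x) dx = 0; and by product-to-sum, ∫_0^π sin(nx)cos(n'x) dx = ½∫_0^π [sin((n+n')x) + sin((n−n')x)] dx, which is 0 when n+n' is even and 2n/(n²−n'²) when n+n' is odd (it need not vanish on (0, π)).
  u² squared terms: (-5)²·∫cos(5x)² dx = 25·π/2 = 25*π/2;  (1)²·∫sin(x)² dx = 1·π/2 = π/2.
  u² cross terms: 2·(-5)·(1)·∫cos(5x)·sin(x) dx = -10·(0) = 0.
  So ∫_0^π u² dx = 25*π/2 + π/2 + 0 = 13*π.
  (u')² squared terms: (25)²·∫sin(5x)² dx = 625·π/2 = 625*π/2;  (1)²·∫cos(x)² dx = 1·π/2 = π/2.
  (u')² cross terms: 2·(25)·(1)·∫sin(5x)·cos(x) dx = 50·(0) = 0.
  So ∫_0^π (u')² dx = 625*π/2 + π/2 + 0 = 313*π.
||u||_{H^1}^2 = (13*π) + (313*π) = 326*π.


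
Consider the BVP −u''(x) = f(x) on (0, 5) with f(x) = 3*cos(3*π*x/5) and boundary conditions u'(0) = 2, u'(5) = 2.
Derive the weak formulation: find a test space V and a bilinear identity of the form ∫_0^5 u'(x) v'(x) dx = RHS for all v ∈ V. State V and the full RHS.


V = H^1(0, 5) (v unrestricted at boundary; u is determined up to an additive constant); weak form: ∫_0^5 u'v' dx = ∫_0^5 (3*cos(3*π*x/5)) v dx + 2·v(5) − 2·v(0) for all v ∈ V.

Multiply both sides by a test function v and integrate from 0 to 5:
  ∫_0^5 −u''(x) v(x) dx = ∫_0^5 f(x) v(x) dx.
Integrate the LHS by parts once:
  ∫_0^5 −u'' v dx = −[u'(x) v(x)]_0^5 + ∫_0^5 u'(x) v'(x) dx.
Thus ∫_0^5 u'(x) v'(x) dx = ∫_0^5 f(x) v(x) dx + [u'(x) v(x)]_0^5.
Choose V so that boundary terms are either known or forced to vanish.
u has inhomogeneous Neumann u'(0) = 2, u'(5) = 2. [u' v]_0^5 = (2)·v(5) − (2)·v(0) = 2·v(5) − 2·v(0). Take V = H^1(0, 5); boundary term becomes part of RHS.
Weak formulation: find u (satisfying any essential BC) such that ∫_0^5 u'(x) v'(x) dx = ∫_0^5 f v dx + 2·v(5) − 2·v(0) for all v ∈ V (Neumann data are natural BCs: they enter the RHS as boundary terms).
Substituting f(x) = 3*cos(3*π*x/5), the right-hand side is ∫_0^5 (3*cos(3*π*x/5)) v dx + 2·v(5) − 2·v(0).
Compatibility check (pure Neumann): taking v ≡ 1 ∈ V gives 0 = ∫_0^5 f dx + (2) − (2), i.e. ∫_0^5 f dx must equal u'(0) − u'(5) = 0. Indeed ∫_0^5 (3*cos(3*π*x/5)) dx = 0, so the data are compatible. The solution is then unique only up to an additive constant (fix it e.g. by requiring ∫_0^5 u dx = 0).


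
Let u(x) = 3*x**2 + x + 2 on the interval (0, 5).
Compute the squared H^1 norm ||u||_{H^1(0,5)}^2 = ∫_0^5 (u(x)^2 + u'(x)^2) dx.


||u||_{H^1}^2 = 52975/6

The H^1 norm (squared) on an interval (0, L) is
  ||u||_{H^1}^2 = ∫_0^L u(x)^2 dx + ∫_0^L u'(x)^2 dx.
Compute u'(x) = 6*x + 1.
Then u(x)^2 = 9*x**4 + 6*x**3 + 13*x**2 + 4*x + 4 and u'(x)^2 = 36*x**2 + 12*x + 1.
Integrate each monomial from 0 to 5 using ∫_0^5 c·x^n dx = c·5^(n+1)/(n+1):
  ∫_0^5 u(x)^2 dx = ∫_0^5 (9*x^4 + 6*x^3 + 13*x^2 + 4*x + 4) dx. Term by term:
    ∫_0^5 9*x^4 dx = 5625;  ∫_0^5 6*x^3 dx = 1875/2;  ∫_0^5 13*x^2 dx = 1625/3;
    ∫_0^5 4*x dx = 50;  ∫_0^5 4 dx = 20.
  Sum: 5625 + 1875/2 + 1625/3 + 50 + 20 = 43045/6.
  ∫_0^5 u'(x)^2 dx = ∫_0^5 (36*x^2 + 12*x + 1) dx. Term by term:
    ∫_0^5 36*x^2 dx = 1500;  ∫_0^5 12*x dx = 150;  ∫_0^5 1 dx = 5.
  Sum: 1500 + 150 + 5 = 1655.
Adding: ||u||_{H^1}^2 = 43045/6 + 1655 = 52975/6.


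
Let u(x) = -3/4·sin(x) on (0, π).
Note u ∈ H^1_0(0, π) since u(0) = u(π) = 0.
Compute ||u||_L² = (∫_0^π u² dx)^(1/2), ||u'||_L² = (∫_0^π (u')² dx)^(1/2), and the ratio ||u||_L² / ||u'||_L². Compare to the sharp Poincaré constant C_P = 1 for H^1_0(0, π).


||u||_L² / ||u'||_L² = 1 = C_P.

u(x) = -3/4·sin(x), so u'(x) = -3*cos(x)/4.
Writing u(x) = A·sin(kπx/L) with A = -3/4 and k = 1, use ∫_0^L sin²(kπx/L) dx = L/2 and ∫_0^L cos²(kπx/L) dx = L/2.
u² = 9/16·sin²(x) and (u')² = 9/16·cos²(x), and each of sin², cos² integrates to L/2 = π/2 over (0, π).
∫_0^π u² dx = 9*π/32, so ||u||_L² = 3*sqrt(2)*sqrt(π)/8.
∫_0^π (u')² dx = 9*π/32, so ||u'||_L² = 3*sqrt(2)*sqrt(π)/8.
Ratio ||u||_L² / ||u'||_L² = 1.
Sharp Poincaré constant on H^1_0(0, π) is C_P = L/π = 1, achieved by sin(x).
This is the k = 1 eigenfunction (up to amplitude), so the ratio equals the sharp Poincaré constant exactly.


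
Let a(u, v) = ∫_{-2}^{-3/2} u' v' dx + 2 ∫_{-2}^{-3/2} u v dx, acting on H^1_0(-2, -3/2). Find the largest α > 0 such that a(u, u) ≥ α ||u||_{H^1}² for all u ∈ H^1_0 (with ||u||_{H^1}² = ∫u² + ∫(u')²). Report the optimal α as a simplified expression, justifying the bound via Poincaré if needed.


α = 1

Coercivity of a(·,·) on H^1_0(-2, -3/2) means a(u, u) ≥ α ||u||_{H^1}² for every u ∈ H^1_0.
The interval has length L = 1/2, and Poincaré/coercivity depend only on L. Here a(u, u) = ∫(u')² + (2)·∫u².
Here c = 2 ≥ 1, so a(u,u) = ∫(u')² + c∫u² ≥ ∫(u')² + ∫u² = ||u||_{H^1}², i.e. α = 1 works. No larger α is possible: a(u,u) ≥ α||u||_{H^1}² means (1−α)∫(u')² ≥ (α−c)∫u², and for the modes u_n = sin(nπ(x−x₀)/L) (x₀ the left endpoint) one has ∫u_n²/∫(u_n')² = (L/(nπ))² → 0, so a(u_n,u_n)/||u_n||_{H^1}² → 1. Hence the optimal constant is α = 1.
Therefore α = 1.


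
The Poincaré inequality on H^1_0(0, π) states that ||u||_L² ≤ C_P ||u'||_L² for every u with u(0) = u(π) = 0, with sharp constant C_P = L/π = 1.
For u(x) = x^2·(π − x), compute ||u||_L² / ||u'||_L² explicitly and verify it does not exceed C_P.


||u||_L² / ||u'||_L² = sqrt(14)*π/14 < C_P = 1.

u(x) = x^2·(π − x), so u'(x) = x*(-3*x + 2*π).
u(x) = x^2·(π − x) vanishes at x = 0 and x = π, so u ∈ H^1_0(0, π). Differentiate via the product rule and integrate the resulting polynomials term by term.
  ∫_0^π u² dx = ∫_0^π (x^6 - 2*π*x^5 + π^2*x^4) dx. Term by term:
    ∫_0^π x^6 dx = π^7/7;  ∫_0^π -2*π*x^5 dx = -π^7/3;  ∫_0^π π^2*x^4 dx = π^7/5.
  Sum: π^7/7 − π^7/3 + π^7/5 = π^7/105.
  ∫_0^π (u')² dx = ∫_0^π (9*x^4 - 12*π*x^3 + 4*π^2*x^2) dx. Term by term:
    ∫_0^π 9*x^4 dx = 9*π^5/5;  ∫_0^π -12*π*x^3 dx = -3*π^5;  ∫_0^π 4*π^2*x^2 dx = 4*π^5/3.
  Sum: 9*π^5/5 − 3*π^5 + 4*π^5/3 = 2*π^5/15.
∫_0^π u² dx = π^7/105, so ||u||_L² = sqrt(105)*π^(7/2)/105.
∫_0^π (u')² dx = 2*π^5/15, so ||u'||_L² = sqrt(30)*π^(5/2)/15.
Ratio ||u||_L² / ||u'||_L² = sqrt(14)*π/14.
Sharp Poincaré constant on H^1_0(0, π) is C_P = L/π = 1, achieved by sin(x).
A polynomial bump cannot attain the sharp Poincaré constant (only the first sine eigenfunction does), so the ratio is strictly less than C_P, consistent with ||u||_L² ≤ C_P ||u'||_L².


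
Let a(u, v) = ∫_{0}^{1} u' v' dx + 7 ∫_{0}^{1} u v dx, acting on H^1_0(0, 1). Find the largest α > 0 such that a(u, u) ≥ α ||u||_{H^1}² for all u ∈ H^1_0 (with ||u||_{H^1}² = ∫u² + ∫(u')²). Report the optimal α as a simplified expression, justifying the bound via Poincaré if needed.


α = 1

Coercivity of a(·,·) on H^1_0(0, 1) means a(u, u) ≥ α ||u||_{H^1}² for every u ∈ H^1_0.
The interval has length L = 1, and Poincaré/coercivity depend only on L. Here a(u, u) = ∫(u')² + (7)·∫u².
Here c = 7 ≥ 1, so a(u,u) = ∫(u')² + c∫u² ≥ ∫(u')² + ∫u² = ||u||_{H^1}², i.e. α = 1 works. No larger α is possible: a(u,u) ≥ α||u||_{H^1}² means (1−α)∫(u')² ≥ (α−c)∫u², and for the modes u_n = sin(nπ(x−x₀)/L) (x₀ the left endpoint) one has ∫u_n²/∫(u_n')² = (L/(nπ))² → 0, so a(u_n,u_n)/||u_n||_{H^1}² → 1. Hence the optimal constant is α = 1.
Therefore α = 1.


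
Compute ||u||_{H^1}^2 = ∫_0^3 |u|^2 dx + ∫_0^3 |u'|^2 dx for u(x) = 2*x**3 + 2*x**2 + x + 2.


||u||_{H^1}^2 = 209199/35

The H^1 norm (squared) on an interval (0, L) is
  ||u||_{H^1}^2 = ∫_0^L u(x)^2 dx + ∫_0^L u'(x)^2 dx.
Compute u'(x) = 6*x**2 + 4*x + 1.
Then u(x)^2 = 4*x**6 + 8*x**5 + 8*x**4 + 12*x**3 + 9*x**2 + 4*x + 4 and u'(x)^2 = 36*x**4 + 48*x**3 + 28*x**2 + 8*x + 1.
Integrate each monomial from 0 to 3 using ∫_0^3 c·x^n dx = c·3^(n+1)/(n+1):
  ∫_0^3 u(x)^2 dx = ∫_0^3 (4*x^6 + 8*x^5 + 8*x^4 + 12*x^3 + 9*x^2 + 4*x + 4) dx. Term by term:
    ∫_0^3 4*x^6 dx = 8748/7;  ∫_0^3 8*x^5 dx = 972;  ∫_0^3 8*x^4 dx = 1944/5;
    ∫_0^3 12*x^3 dx = 243;  ∫_0^3 9*x^2 dx = 81;  ∫_0^3 4*x dx = 18;
    ∫_0^3 4 dx = 12.
  Sum: 8748/7 + 972 + 1944/5 + 243 + 81 + 18 + 12 = 103758/35.
  ∫_0^3 u'(x)^2 dx = ∫_0^3 (36*x^4 + 48*x^3 + 28*x^2 + 8*x + 1) dx. Term by term:
    ∫_0^3 36*x^4 dx = 8748/5;  ∫_0^3 48*x^3 dx = 972;  ∫_0^3 28*x^2 dx = 252;
    ∫_0^3 8*x dx = 36;  ∫_0^3 1 dx = 3.
  Sum: 8748/5 + 972 + 252 + 36 + 3 = 15063/5.
Adding: ||u||_{H^1}^2 = 103758/35 + 15063/5 = 209199/35.


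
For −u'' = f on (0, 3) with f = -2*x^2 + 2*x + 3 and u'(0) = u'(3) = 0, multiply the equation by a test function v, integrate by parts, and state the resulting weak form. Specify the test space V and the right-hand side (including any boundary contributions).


V = H^1(0, 3) (no boundary constraint on v; u is determined up to an additive constant); weak form: ∫_0^3 u'v' dx = ∫_0^3 (-2*x^2 + 2*x + 3) v dx for all v ∈ V.

Multiply both sides by a test function v and integrate from 0 to 3:
  ∫_0^3 −u''(x) v(x) dx = ∫_0^3 f(x) v(x) dx.
Integrate the LHS by parts once:
  ∫_0^3 −u'' v dx = −[u'(x) v(x)]_0^3 + ∫_0^3 u'(x) v'(x) dx.
Thus ∫_0^3 u'(x) v'(x) dx = ∫_0^3 f(x) v(x) dx + [u'(x) v(x)]_0^3.
Choose V so that boundary terms are either known or forced to vanish.
u has homogeneous Neumann: u'(0) = u'(3) = 0. So [u' v]_0^3 = 0·v(3) − 0·v(0) = 0 for any v; take V = H^1(0, 3).
Weak formulation: find u (satisfying any essential BC) such that ∫_0^3 u'(x) v'(x) dx = ∫_0^3 f v dx for all v ∈ V (homogeneous Neumann, so boundary terms vanish).
Substituting f(x) = -2*x^2 + 2*x + 3, the right-hand side is ∫_0^3 (-2*x^2 + 2*x + 3) v dx.
Compatibility check (pure Neumann): taking v ≡ 1 ∈ V gives 0 = ∫_0^3 f dx + (0) − (0), i.e. ∫_0^3 f dx must equal u'(0) − u'(3) = 0. Indeed ∫_0^3 (-2*x^2 + 2*x + 3) dx = 0, so the data are compatible. The solution is then unique only up to an additive constant (fix it e.g. by requiring ∫_0^3 u dx = 0).


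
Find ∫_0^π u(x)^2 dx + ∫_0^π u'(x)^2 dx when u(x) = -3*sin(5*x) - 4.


||u||_{H^1(0,π)}^2 = 48/5 + 133*π

u'(x) = -15*cos(5*x).
Expand u² and (u')² and integrate term by term on (0, π), using: for integers n ≥ 1, ∫_0^π sin²(nx) dx = ∫_0^π cos²(nx) dx = π/2; for n ≠ n', ∫_0^π sin(nx)sin(n'x) dx = ∫_0^π cos(nx)cos(n'x) dx = 0; and by product-to-sum, ∫_0^π sin(nx)cos(n'x) dx = ½∫_0^π [sin((n+n')x) + sin((n−n')x)] dx, which is 0 when n+n' is even and 2n/(n²−n'²) when n+n' is odd (it need not vanish on (0, π)). For the constant mode: ∫_0^π 1 dx = π, ∫_0^π cos(nx) dx = 0, ∫_0^π sin(nx) dx = (1−(−1)^n)/n.
  u² squared terms: (-4)²·∫1 dx = 16·π = 16*π;  (-3)²·∫sin(5x)² dx = 9·π/2 = 9*π/2.
  u² cross terms: 2·(-4)·(-3)·∫1·sin(5x) dx = 24·(2/5) = 48/5.
  So ∫_0^π u² dx = 16*π + 9*π/2 + 48/5 = 48/5 + 41*π/2.
  (u')² squared terms: (-15)²·∫cos(5x)² dx = 225·π/2 = 225*π/2.
  So ∫_0^π (u')² dx = 225*π/2.
||u||_{H^1}^2 = (48/5 + 41*π/2) + (225*π/2) = 48/5 + 133*π.


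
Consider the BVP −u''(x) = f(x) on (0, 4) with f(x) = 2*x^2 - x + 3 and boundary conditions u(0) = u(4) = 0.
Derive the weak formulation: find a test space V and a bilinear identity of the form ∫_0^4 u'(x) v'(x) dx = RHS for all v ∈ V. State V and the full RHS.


V = H^1_0(0, 4) (so v(0) = v(4) = 0); weak form: ∫_0^4 u'v' dx = ∫_0^4 (2*x^2 - x + 3) v dx for all v ∈ V.

Multiply both sides by a test function v and integrate from 0 to 4:
  ∫_0^4 −u''(x) v(x) dx = ∫_0^4 f(x) v(x) dx.
Integrate the LHS by parts once:
  ∫_0^4 −u'' v dx = −[u'(x) v(x)]_0^4 + ∫_0^4 u'(x) v'(x) dx.
Thus ∫_0^4 u'(x) v'(x) dx = ∫_0^4 f(x) v(x) dx + [u'(x) v(x)]_0^4.
Choose V so that boundary terms are either known or forced to vanish.
u is Dirichlet: u(0) = u(4) = 0. Let V = H^1_0(0, 4); then v(0) = v(4) = 0, and [u' v]_0^4 = 0.
Weak formulation: find u (satisfying any essential BC) such that ∫_0^4 u'(x) v'(x) dx = ∫_0^4 f v dx for all v ∈ V.
Substituting f(x) = 2*x^2 - x + 3, the right-hand side is ∫_0^4 (2*x^2 - x + 3) v dx.


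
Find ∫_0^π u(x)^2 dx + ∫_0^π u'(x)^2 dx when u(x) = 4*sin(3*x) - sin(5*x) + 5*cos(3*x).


||u||_{H^1(0,π)}^2 = 218*π

u'(x) = -15*sin(3*x) + 12*cos(3*x) - 5*cos(5*x).
Expand u² and (u')² and integrate term by term on (0, π), using: for integers n ≥ 1, ∫_0^π sin²(nx) dx = ∫_0^π cos²(nx) dx = π/2; for n ≠ n', ∫_0^π sin(nx)sin(n'x) dx = ∫_0^π cos(nx)cos(n'x) dx = 0; and by product-to-sum, ∫_0^π sin(nx)cos(n'x) dx = ½∫_0^π [sin((n+n')x) + sin((n−n')x)] dx, which is 0 when n+n' is even and 2n/(n²−n'²) when n+n' is odd (it need not vanish on (0, π)).
  u² squared terms: (-1)²·∫sin(5x)² dx = 1·π/2 = π/2;  (4)²·∫sin(3x)² dx = 16·π/2 = 8*π;  (5)²·∫cos(3x)² dx = 25·π/2 = 25*π/2.
  u² cross terms: 2·(-1)·(4)·∫sin(5x)·sin(3x) dx = -8·(0) = 0;  2·(-1)·(5)·∫sin(5x)·cos(3x) dx = -10·(0) = 0;  2·(4)·(5)·∫sin(3x)·cos(3x) dx = 40·(0) = 0.
  So ∫_0^π u² dx = π/2 + 8*π + 25*π/2 + 0 + 0 + 0 = 21*π.
  (u')² squared terms: (-15)²·∫sin(3x)² dx = 225·π/2 = 225*π/2;  (-5)²·∫cos(5x)² dx = 25·π/2 = 25*π/2;  (12)²·∫cos(3x)² dx = 144·π/2 = 72*π.
  (u')² cross terms: 2·(-15)·(-5)·∫sin(3x)·cos(5x) dx = 150·(0) = 0;  2·(-15)·(12)·∫sin(3x)·cos(3x) dx = -360·(0) = 0;  2·(-5)·(12)·∫cos(5x)·cos(3x) dx = -120·(0) = 0.
  So ∫_0^π (u')² dx = 225*π/2 + 25*π/2 + 72*π + 0 + 0 + 0 = 197*π.
||u||_{H^1}^2 = (21*π) + (197*π) = 218*π.


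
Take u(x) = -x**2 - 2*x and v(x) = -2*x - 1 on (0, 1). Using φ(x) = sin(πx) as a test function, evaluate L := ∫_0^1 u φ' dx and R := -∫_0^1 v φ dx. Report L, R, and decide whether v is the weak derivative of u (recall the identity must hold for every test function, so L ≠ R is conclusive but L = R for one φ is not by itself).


LHS = 6/π, RHS = 4/π. No, v is not the weak derivative of u.

u(x) = -x**2 - 2*x, classical derivative u'(x) = -2*x - 2.
φ(x) = sin(πx), so φ'(x) = π*cos(π*x).
Note φ(0) = φ(1) = 0, so the boundary term u·φ vanishes.
LHS = ∫_0^1 u(x) φ'(x) dx = ∫_0^1 (-π*x^2*cos(π*x) - 2*π*x*cos(π*x)) dx. Term by term:
  ∫_0^1 -π*x^2*cos(π*x) dx = 2/π;  ∫_0^1 -2*π*x*cos(π*x) dx = 4/π.
Sum: 2/π + 4/π = 6/π.
So LHS = 6/π.
∫_0^1 v(x) φ(x) dx = ∫_0^1 (-2*x*sin(π*x) - sin(π*x)) dx. Term by term:
  ∫_0^1 -sin(π*x) dx = -2/π;  ∫_0^1 -2*x*sin(π*x) dx = -2/π.
Sum: -2/π − 2/π = -4/π.
So RHS = -∫_0^1 v(x) φ(x) dx = 4/π.
LHS − RHS = 2/π ≠ 0, so the identity fails.
(For a valid weak derivative the identity must hold for EVERY test function, in particular this one. The failure shows v is NOT the weak derivative of u.)
Correct weak derivative would be u'(x) = -2*x - 2.


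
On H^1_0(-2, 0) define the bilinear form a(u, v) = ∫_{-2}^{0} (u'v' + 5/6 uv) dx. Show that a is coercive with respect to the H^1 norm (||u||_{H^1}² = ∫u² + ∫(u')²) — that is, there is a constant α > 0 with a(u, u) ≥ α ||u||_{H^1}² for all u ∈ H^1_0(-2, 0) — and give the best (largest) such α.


α = (10/3 + π^2)/(4 + π^2)

Coercivity of a(·,·) on H^1_0(-2, 0) means a(u, u) ≥ α ||u||_{H^1}² for every u ∈ H^1_0.
The interval has length L = 2, and Poincaré/coercivity depend only on L. Here a(u, u) = ∫(u')² + (5/6)·∫u².
Here 0 < c = 5/6 < 1. The condition a(u,u) ≥ α||u||_{H^1}² reads (1−α)∫(u')² ≥ (α−c)∫u². Any admissible α is ≤ 1 (rapidly oscillating u have ∫u²/∫(u')² → 0), and α = 1 would force 0 ≥ (1−c)∫u², impossible since c < 1; so 1−α > 0. By the sharp Poincaré inequality on H^1_0 of an interval of length L, ∫(u')² ≥ (π/L)²∫u² with equality for the first sine mode sin(π(x−x₀)/L) (x₀ the left endpoint), so the inequality holds for all u iff (1−α)(π/L)² ≥ α − c, i.e. α ≤ ((π/L)² + c)/((π/L)² + 1) = (1 + c(L/π)²)/(1 + (L/π)²). With (π/L)² = π^2/4 and c = 5/6, the largest admissible constant is α = ((π/L)² + c)/((π/L)² + 1).
Simplifying, α = (10/3 + π^2)/(4 + π^2).


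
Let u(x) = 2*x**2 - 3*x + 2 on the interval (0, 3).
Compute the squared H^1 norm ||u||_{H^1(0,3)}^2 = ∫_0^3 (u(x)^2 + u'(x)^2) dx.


||u||_{H^1}^2 = 627/5

The H^1 norm (squared) on an interval (0, L) is
  ||u||_{H^1}^2 = ∫_0^L u(x)^2 dx + ∫_0^L u'(x)^2 dx.
Compute u'(x) = 4*x - 3.
Then u(x)^2 = 4*x**4 - 12*x**3 + 17*x**2 - 12*x + 4 and u'(x)^2 = 16*x**2 - 24*x + 9.
Integrate each monomial from 0 to 3 using ∫_0^3 c·x^n dx = c·3^(n+1)/(n+1):
  ∫_0^3 u(x)^2 dx = ∫_0^3 (4*x^4 - 12*x^3 + 17*x^2 - 12*x + 4) dx. Term by term:
    ∫_0^3 4*x^4 dx = 972/5;  ∫_0^3 -12*x^3 dx = -243;  ∫_0^3 17*x^2 dx = 153;
    ∫_0^3 -12*x dx = -54;  ∫_0^3 4 dx = 12.
  Sum: 972/5 − 243 + 153 − 54 + 12 = 312/5.
  ∫_0^3 u'(x)^2 dx = ∫_0^3 (16*x^2 - 24*x + 9) dx. Term by term:
    ∫_0^3 16*x^2 dx = 144;  ∫_0^3 -24*x dx = -108;  ∫_0^3 9 dx = 27.
  Sum: 144 − 108 + 27 = 63.
Adding: ||u||_{H^1}^2 = 312/5 + 63 = 627/5.


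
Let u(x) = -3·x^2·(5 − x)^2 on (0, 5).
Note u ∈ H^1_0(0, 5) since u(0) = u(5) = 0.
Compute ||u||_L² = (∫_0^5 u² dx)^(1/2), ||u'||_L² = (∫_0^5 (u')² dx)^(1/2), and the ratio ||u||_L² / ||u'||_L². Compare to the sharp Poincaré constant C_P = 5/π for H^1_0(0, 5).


||u||_L² / ||u'||_L² = 5*sqrt(3)/6 < C_P = 5/π.

u(x) = -3·x^2·(5 − x)^2, so u'(x) = 6*x*(x*(5 - x) - (x - 5)^2).
u(x) = -3·x^2·(5 − x)^2 vanishes at x = 0 and x = 5, so u ∈ H^1_0(0, 5). Differentiate via the product rule and integrate the resulting polynomials term by term.
  ∫_0^5 u² dx = ∫_0^5 (9*x^8 - 180*x^7 + 1350*x^6 - 4500*x^5 + 5625*x^4) dx. Term by term:
    ∫_0^5 9*x^8 dx = 1953125;  ∫_0^5 -180*x^7 dx = -17578125/2;  ∫_0^5 1350*x^6 dx = 105468750/7;
    ∫_0^5 -4500*x^5 dx = -11718750;  ∫_0^5 5625*x^4 dx = 3515625.
  Sum: 1953125 − 17578125/2 + 105468750/7 − 11718750 + 3515625 = 390625/14.
  ∫_0^5 (u')² dx = ∫_0^5 (144*x^6 - 2160*x^5 + 11700*x^4 - 27000*x^3 + 22500*x^2) dx. Term by term:
    ∫_0^5 144*x^6 dx = 11250000/7;  ∫_0^5 -2160*x^5 dx = -5625000;  ∫_0^5 11700*x^4 dx = 7312500;
    ∫_0^5 -27000*x^3 dx = -4218750;  ∫_0^5 22500*x^2 dx = 937500.
  Sum: 11250000/7 − 5625000 + 7312500 − 4218750 + 937500 = 93750/7.
∫_0^5 u² dx = 390625/14, so ||u||_L² = 625*sqrt(14)/14.
∫_0^5 (u')² dx = 93750/7, so ||u'||_L² = 125*sqrt(42)/7.
Ratio ||u||_L² / ||u'||_L² = 5*sqrt(3)/6.
Sharp Poincaré constant on H^1_0(0, 5) is C_P = L/π = 5/π, achieved by sin(π/5·x).
A polynomial bump cannot attain the sharp Poincaré constant (only the first sine eigenfunction does), so the ratio is strictly less than C_P, consistent with ||u||_L² ≤ C_P ||u'||_L².


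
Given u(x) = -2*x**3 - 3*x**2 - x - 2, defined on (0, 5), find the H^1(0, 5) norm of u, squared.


||u||_{H^1}^2 = 5154325/42

The H^1 norm (squared) on an interval (0, L) is
  ||u||_{H^1}^2 = ∫_0^L u(x)^2 dx + ∫_0^L u'(x)^2 dx.
Compute u'(x) = -6*x**2 - 6*x - 1.
Then u(x)^2 = 4*x**6 + 12*x**5 + 13*x**4 + 14*x**3 + 13*x**2 + 4*x + 4 and u'(x)^2 = 36*x**4 + 72*x**3 + 48*x**2 + 12*x + 1.
Integrate each monomial from 0 to 5 using ∫_0^5 c·x^n dx = c·5^(n+1)/(n+1):
  ∫_0^5 u(x)^2 dx = ∫_0^5 (4*x^6 + 12*x^5 + 13*x^4 + 14*x^3 + 13*x^2 + 4*x + 4) dx. Term by term:
    ∫_0^5 4*x^6 dx = 312500/7;  ∫_0^5 12*x^5 dx = 31250;  ∫_0^5 13*x^4 dx = 8125;
    ∫_0^5 14*x^3 dx = 4375/2;  ∫_0^5 13*x^2 dx = 1625/3;  ∫_0^5 4*x dx = 50;
    ∫_0^5 4 dx = 20.
  Sum: 312500/7 + 31250 + 8125 + 4375/2 + 1625/3 + 50 + 20 = 3646315/42.
  ∫_0^5 u'(x)^2 dx = ∫_0^5 (36*x^4 + 72*x^3 + 48*x^2 + 12*x + 1) dx. Term by term:
    ∫_0^5 36*x^4 dx = 22500;  ∫_0^5 72*x^3 dx = 11250;  ∫_0^5 48*x^2 dx = 2000;
    ∫_0^5 12*x dx = 150;  ∫_0^5 1 dx = 5.
  Sum: 22500 + 11250 + 2000 + 150 + 5 = 35905.
Adding: ||u||_{H^1}^2 = 3646315/42 + 35905 = 5154325/42.


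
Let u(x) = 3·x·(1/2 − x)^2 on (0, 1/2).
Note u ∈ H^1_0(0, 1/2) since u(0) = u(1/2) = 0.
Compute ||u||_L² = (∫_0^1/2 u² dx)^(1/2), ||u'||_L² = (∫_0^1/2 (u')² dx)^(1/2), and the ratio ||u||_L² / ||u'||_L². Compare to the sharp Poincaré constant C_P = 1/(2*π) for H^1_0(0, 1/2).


||u||_L² / ||u'||_L² = sqrt(14)/28 < C_P = 1/(2*π).

u(x) = 3·x·(1/2 − x)^2, so u'(x) = 9*x^2 - 6*x + 3/4.
u(x) = 3·x·(1/2 − x)^2 vanishes at x = 0 and x = 1/2, so u ∈ H^1_0(0, 1/2). Differentiate via the product rule and integrate the resulting polynomials term by term.
  ∫_0^1/2 u² dx = ∫_0^1/2 (9*x^6 - 18*x^5 + 27*x^4/2 - 9*x^3/2 + 9*x^2/16) dx. Term by term:
    ∫_0^1/2 9*x^6 dx = 9/896;  ∫_0^1/2 -18*x^5 dx = -3/64;  ∫_0^1/2 27*x^4/2 dx = 27/320;
    ∫_0^1/2 -9*x^3/2 dx = -9/128;  ∫_0^1/2 9*x^2/16 dx = 3/128.
  Sum: 9/896 − 3/64 + 27/320 − 9/128 + 3/128 = 3/4480.
  ∫_0^1/2 (u')² dx = ∫_0^1/2 (81*x^4 - 108*x^3 + 99*x^2/2 - 9*x + 9/16) dx. Term by term:
    ∫_0^1/2 81*x^4 dx = 81/160;  ∫_0^1/2 -108*x^3 dx = -27/16;  ∫_0^1/2 99*x^2/2 dx = 33/16;
    ∫_0^1/2 -9*x dx = -9/8;  ∫_0^1/2 9/16 dx = 9/32.
  Sum: 81/160 − 27/16 + 33/16 − 9/8 + 9/32 = 3/80.
∫_0^1/2 u² dx = 3/4480, so ||u||_L² = sqrt(210)/560.
∫_0^1/2 (u')² dx = 3/80, so ||u'||_L² = sqrt(15)/20.
Ratio ||u||_L² / ||u'||_L² = sqrt(14)/28.
Sharp Poincaré constant on H^1_0(0, 1/2) is C_P = L/π = 1/(2*π), achieved by sin(2*π·x).
A polynomial bump cannot attain the sharp Poincaré constant (only the first sine eigenfunction does), so the ratio is strictly less than C_P, consistent with ||u||_L² ≤ C_P ||u'||_L².


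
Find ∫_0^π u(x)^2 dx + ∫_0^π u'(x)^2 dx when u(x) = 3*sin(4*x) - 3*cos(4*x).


||u||_{H^1(0,π)}^2 = 153*π

u'(x) = 12*sin(4*x) + 12*cos(4*x).
Expand u² and (u')² and integrate term by term on (0, π), using: for integers n ≥ 1, ∫_0^π sin²(nx) dx = ∫_0^π cos²(nx) dx = π/2; for n ≠ n', ∫_0^π sin(nx)sin(n'x) dx = ∫_0^π cos(nx)cos(n'x) dx = 0; and by product-to-sum, ∫_0^π sin(nx)cos(n'x) dx = ½∫_0^π [sin((n+n')x) + sin((n−n')x)] dx, which is 0 when n+n' is even and 2n/(n²−n'²) when n+n' is odd (it need not vanish on (0, π)).
  u² squared terms: (-3)²·∫cos(4x)² dx = 9·π/2 = 9*π/2;  (3)²·∫sin(4x)² dx = 9·π/2 = 9*π/2.
  u² cross terms: 2·(-3)·(3)·∫cos(4x)·sin(4x) dx = -18·(0) = 0.
  So ∫_0^π u² dx = 9*π/2 + 9*π/2 + 0 = 9*π.
  (u')² squared terms: (12)²·∫cos(4x)² dx = 144·π/2 = 72*π;  (12)²·∫sin(4x)² dx = 144·π/2 = 72*π.
  (u')² cross terms: 2·(12)·(12)·∫cos(4x)·sin(4x) dx = 288·(0) = 0.
  So ∫_0^π (u')² dx = 72*π + 72*π + 0 = 144*π.
||u||_{H^1}^2 = (9*π) + (144*π) = 153*π.


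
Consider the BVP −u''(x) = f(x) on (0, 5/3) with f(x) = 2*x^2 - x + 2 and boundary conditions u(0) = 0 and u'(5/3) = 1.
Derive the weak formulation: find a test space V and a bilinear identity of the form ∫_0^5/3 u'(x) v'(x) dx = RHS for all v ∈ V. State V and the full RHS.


V = {v ∈ H^1(0, 5/3) : v(0) = 0} (test functions vanish at x = 0 where u is specified); weak form: ∫_0^5/3 u'v' dx = ∫_0^5/3 (2*x^2 - x + 2) v dx + v(5/3) for all v ∈ V.

Multiply both sides by a test function v and integrate from 0 to 5/3:
  ∫_0^5/3 −u''(x) v(x) dx = ∫_0^5/3 f(x) v(x) dx.
Integrate the LHS by parts once:
  ∫_0^5/3 −u'' v dx = −[u'(x) v(x)]_0^5/3 + ∫_0^5/3 u'(x) v'(x) dx.
Thus ∫_0^5/3 u'(x) v'(x) dx = ∫_0^5/3 f(x) v(x) dx + [u'(x) v(x)]_0^5/3.
Choose V so that boundary terms are either known or forced to vanish.
Mixed BC: u(0) = 0 (Dirichlet) and u'(5/3) = 1 (Neumann). Define V = {v ∈ H^1(0, 5/3) : v(0) = 0}. Then [u' v]_0^5/3 = u'(5/3)·v(5/3) − u'(0)·0 = v(5/3).
Weak formulation: find u (satisfying any essential BC) such that ∫_0^5/3 u'(x) v'(x) dx = ∫_0^5/3 f v dx + v(5/3) for all v ∈ V (Dirichlet at 0 absorbed into V; Neumann datum at x = 5/3 contributes the boundary term).
Substituting f(x) = 2*x^2 - x + 2, the right-hand side is ∫_0^5/3 (2*x^2 - x + 2) v dx + v(5/3).


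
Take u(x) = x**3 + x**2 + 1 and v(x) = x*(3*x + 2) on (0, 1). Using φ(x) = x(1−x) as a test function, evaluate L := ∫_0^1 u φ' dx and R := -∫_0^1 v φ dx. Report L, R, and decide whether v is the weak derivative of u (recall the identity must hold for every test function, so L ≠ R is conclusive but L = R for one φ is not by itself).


LHS = -19/60, RHS = -19/60. Yes, v = u' weakly.

u(x) = x**3 + x**2 + 1, classical derivative u'(x) = 3*x**2 + 2*x.
φ(x) = x(1−x), so φ'(x) = 1 - 2*x.
Note φ(0) = φ(1) = 0, so the boundary term u·φ vanishes.
LHS = ∫_0^1 u(x) φ'(x) dx = ∫_0^1 (-2*x^4 - x^3 + x^2 - 2*x + 1) dx. Term by term:
  ∫_0^1 -2*x^4 dx = -2/5;  ∫_0^1 -x^3 dx = -1/4;  ∫_0^1 x^2 dx = 1/3;
  ∫_0^1 -2*x dx = -1;  ∫_0^1 1 dx = 1.
Sum: -2/5 − 1/4 + 1/3 − 1 + 1 = -19/60.
So LHS = -19/60.
∫_0^1 v(x) φ(x) dx = ∫_0^1 (-3*x^4 + x^3 + 2*x^2) dx. Term by term:
  ∫_0^1 -3*x^4 dx = -3/5;  ∫_0^1 x^3 dx = 1/4;  ∫_0^1 2*x^2 dx = 2/3.
Sum: -3/5 + 1/4 + 2/3 = 19/60.
So RHS = -∫_0^1 v(x) φ(x) dx = -19/60.
LHS = RHS, so the identity holds for this test φ.
Moreover u is smooth here and v(x) = u'(x) = 3*x**2 + 2*x pointwise, so the identity holds for every test function. Hence v is the weak derivative of u.


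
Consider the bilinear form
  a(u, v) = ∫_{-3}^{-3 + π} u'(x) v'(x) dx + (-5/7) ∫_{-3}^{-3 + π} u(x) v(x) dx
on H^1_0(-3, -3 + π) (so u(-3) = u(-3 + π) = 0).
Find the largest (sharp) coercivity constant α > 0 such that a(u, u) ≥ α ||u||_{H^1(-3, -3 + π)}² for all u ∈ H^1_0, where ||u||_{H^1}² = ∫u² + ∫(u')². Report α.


α = 1/7

Coercivity of a(·,·) on H^1_0(-3, -3 + π) means a(u, u) ≥ α ||u||_{H^1}² for every u ∈ H^1_0.
The interval has length L = π, and Poincaré/coercivity depend only on L. Here a(u, u) = ∫(u')² + (-5/7)·∫u².
Here c = -5/7 < 0 with |c| < (π/L)² = 1, so coercivity still holds. The condition a(u,u) ≥ α||u||_{H^1}² reads (1−α)∫(u')² ≥ (α−c)∫u². Any admissible α is ≤ 1 (rapidly oscillating u have ∫u²/∫(u')² → 0), and α = 1 would force 0 ≥ (1−c)∫u², impossible since c < 1; so 1−α > 0. By the sharp Poincaré inequality on H^1_0 of an interval of length L, ∫(u')² ≥ (π/L)²∫u² with equality for the first sine mode sin(π(x−x₀)/L) (x₀ the left endpoint), so the inequality holds for all u iff (1−α)(π/L)² ≥ α − c, i.e. α ≤ ((π/L)² + c)/((π/L)² + 1) = (1 + c(L/π)²)/(1 + (L/π)²). (Direct route, valid since c ≤ 0: Poincaré gives c∫u² ≥ c(L/π)²∫(u')², so a(u,u) ≥ (1 + c(L/π)²)∫(u')², while ||u||_{H^1}² ≤ (1 + (L/π)²)∫(u')²; dividing yields the same α.) With (π/L)² = 1 and c = -5/7, the largest admissible constant is α = ((π/L)² + c)/((π/L)² + 1).
Simplifying, α = 1/7.
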